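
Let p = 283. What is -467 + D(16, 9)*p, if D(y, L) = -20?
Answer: -6127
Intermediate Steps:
-467 + D(16, 9)*p = -467 - 20*283 = -467 - 5660 = -6127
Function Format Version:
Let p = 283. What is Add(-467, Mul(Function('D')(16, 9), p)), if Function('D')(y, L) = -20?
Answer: -6127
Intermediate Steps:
Add(-467, Mul(Function('D')(16, 9), p)) = Add(-467, Mul(-20, 283)) = Add(-467, -5660) = -6127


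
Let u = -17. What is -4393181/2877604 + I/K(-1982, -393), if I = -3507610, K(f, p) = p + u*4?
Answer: 10091487309999/1326575444 ≈ 7607.2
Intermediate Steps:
K(f, p) = -68 + p (K(f, p) = p - 17*4 = p - 68 = -68 + p)
-4393181/2877604 + I/K(-1982, -393) = -4393181/2877604 - 3507610/(-68 - 393) = -4393181*1/2877604 - 3507610/(-461) = -4393181/2877604 - 3507610*(-1/461) = -4393181/2877604 + 3507610/461 = 10091487309999/1326575444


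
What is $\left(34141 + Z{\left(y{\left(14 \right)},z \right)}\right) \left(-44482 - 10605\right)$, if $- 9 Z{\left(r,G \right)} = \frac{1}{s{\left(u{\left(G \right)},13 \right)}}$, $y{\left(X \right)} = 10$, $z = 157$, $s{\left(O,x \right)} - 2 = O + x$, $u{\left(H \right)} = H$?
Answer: $- \frac{2911362658229}{1548} \approx -1.8807 \cdot 10^{9}$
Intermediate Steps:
$s{\left(O,x \right)} = 2 + O + x$ ($s{\left(O,x \right)} = 2 + \left(O + x\right) = 2 + O + x$)
$Z{\left(r,G \right)} = - \frac{1}{9 \left(15 + G\right)}$ ($Z{\left(r,G \right)} = - \frac{1}{9 \left(2 + G + 13\right)} = - \frac{1}{9 \left(15 + G\right)}$)
$\left(34141 + Z{\left(y{\left(14 \right)},z \right)}\right) \left(-44482 - 10605\right) = \left(34141 - \frac{1}{135 + 9 \cdot 157}\right) \left(-44482 - 10605\right) = \left(34141 - \frac{1}{135 + 1413}\right) \left(-55087\right) = \left(34141 - \frac{1}{1548}\right) \left(-55087\right) = \frac{52850267}{1548} \left(-55087\right) = - \frac{2911362658229}{1548}$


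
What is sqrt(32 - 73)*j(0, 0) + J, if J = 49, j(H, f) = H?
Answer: 49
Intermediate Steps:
sqrt(32 - 73)*j(0, 0) + J = sqrt(32 - 73)*0 + 49 = sqrt(-41)*0 + 49 = (I*sqrt(41))*0 + 49 = 0 + 49 = 49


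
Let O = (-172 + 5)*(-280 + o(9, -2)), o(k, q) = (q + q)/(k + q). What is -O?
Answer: -327988/7 ≈ -46855.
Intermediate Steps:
o(k, q) = 2*q/(k + q) (o(k, q) = (2*q)/(k + q) = 2*q/(k + q))
O = 327988/7 (O = (-172 + 5)*(-280 + 2*(-2)/(9 - 2)) = -167*(-280 + 2*(-2)/7) = -167*(-280 + 2*(-2)*(⅐)) = -167*(-280 - 4/7) = -167*(-1964/7) = 327988/7 ≈ 46855.)
-O = -1*327988/7 = -327988/7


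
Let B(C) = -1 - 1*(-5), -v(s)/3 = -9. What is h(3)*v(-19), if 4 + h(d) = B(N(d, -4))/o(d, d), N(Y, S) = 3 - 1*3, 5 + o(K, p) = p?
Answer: -162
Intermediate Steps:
o(K, p) = -5 + p
N(Y, S) = 0 (N(Y, S) = 3 - 3 = 0)
v(s) = 27 (v(s) = -3*(-9) = 27)
B(C) = 4 (B(C) = -1 + 5 = 4)
h(d) = -4 + 4/(-5 + d)
h(3)*v(-19) = (4*(6 - 1*3)/(-5 + 3))*27 = (4*(6 - 3)/(-2))*27 = (4*(-½)*3)*27 = -6*27 = -162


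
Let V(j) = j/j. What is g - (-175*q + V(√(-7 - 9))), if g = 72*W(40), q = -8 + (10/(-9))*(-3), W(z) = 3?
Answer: -1805/3 ≈ -601.67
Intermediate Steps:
q = -14/3 (q = -8 + (10*(-⅑))*(-3) = -8 - 10/9*(-3) = -8 + 10/3 = -14/3 ≈ -4.6667)
V(j) = 1
g = 216 (g = 72*3 = 216)
g - (-175*q + V(√(-7 - 9))) = 216 - (-175*(-14/3) + 1) = 216 - (2450/3 + 1) = 216 - 1*2453/3 = 216 - 2453/3 = -1805/3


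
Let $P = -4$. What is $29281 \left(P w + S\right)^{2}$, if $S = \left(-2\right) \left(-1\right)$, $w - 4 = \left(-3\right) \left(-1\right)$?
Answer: $19793956$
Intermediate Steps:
$w = 7$ ($w = 4 - -3 = 4 + 3 = 7$)
$S = 2$
$29281 \left(P w + S\right)^{2} = 29281 \left(\left(-4\right) 7 + 2\right)^{2} = 29281 \left(-28 + 2\right)^{2} = 29281 \left(-26\right)^{2} = 29281 \cdot 676 = 19793956$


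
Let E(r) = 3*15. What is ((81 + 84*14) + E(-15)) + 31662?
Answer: 32964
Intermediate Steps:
E(r) = 45
((81 + 84*14) + E(-15)) + 31662 = ((81 + 84*14) + 45) + 31662 = ((81 + 1176) + 45) + 31662 = (1257 + 45) + 31662 = 1302 + 31662 = 32964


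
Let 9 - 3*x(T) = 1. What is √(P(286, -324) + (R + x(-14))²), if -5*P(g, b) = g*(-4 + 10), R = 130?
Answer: 8*√60670/15 ≈ 131.37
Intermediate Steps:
x(T) = 8/3 (x(T) = 3 - ⅓*1 = 3 - ⅓ = 8/3)
P(g, b) = -6*g/5 (P(g, b) = -g*(-4 + 10)/5 = -g*6/5 = -6*g/5)
√(P(286, -324) + (R + x(-14))²) = √(-6/5*286 + (130 + 8/3)²) = √(-1716/5 + (398/3)²) = √(-1716/5 + 158404/9) = √(776576/45) = 8*√60670/15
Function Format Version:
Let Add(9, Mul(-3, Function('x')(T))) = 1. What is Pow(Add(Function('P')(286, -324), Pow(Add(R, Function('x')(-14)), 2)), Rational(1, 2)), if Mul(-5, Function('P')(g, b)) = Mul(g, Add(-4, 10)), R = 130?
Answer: Mul(Rational(8, 15), Pow(60670, Rational(1, 2))) ≈ 131.37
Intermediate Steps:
Function('x')(T) = Rational(8, 3) (Function('x')(T) = Add(3, Mul(Rational(-1, 3), 1)) = Add(3, Rational(-1, 3)) = Rational(8, 3))
Function('P')(g, b) = Mul(Rational(-6, 5), g) (Function('P')(g, b) = Mul(Rational(-1, 5), Mul(g, Add(-4, 10))) = Mul(Rational(-1, 5), Mul(g, 6)) = Mul(Rational(-1, 5), Mul(6, g)) = Mul(Rational(-6, 5), g))
Pow(Add(Function('P')(286, -324), Pow(Add(R, Function('x')(-14)), 2)), Rational(1, 2)) = Pow(Add(Mul(Rational(-6, 5), 286), Pow(Add(130, Rational(8, 3)), 2)), Rational(1, 2)) = Pow(Add(Rational(-1716, 5), Pow(Rational(398, 3), 2)), Rational(1, 2)) = Pow(Add(Rational(-1716, 5), Rational(158404, 9)), Rational(1, 2)) = Pow(Rational(776576, 45), Rational(1, 2)) = Mul(Rational(8, 15), Pow(60670, Rational(1, 2)))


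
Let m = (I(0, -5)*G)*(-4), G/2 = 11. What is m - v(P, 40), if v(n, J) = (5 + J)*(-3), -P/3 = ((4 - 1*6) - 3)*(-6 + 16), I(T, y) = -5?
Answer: 575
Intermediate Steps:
P = 150 (P = -3*((4 - 1*6) - 3)*(-6 + 16) = -3*((4 - 6) - 3)*10 = -3*(-2 - 3)*10 = -(-15)*10 = -3*(-50) = 150)
G = 22 (G = 2*11 = 22)
v(n, J) = -15 - 3*J
m = 440 (m = -5*22*(-4) = -110*(-4) = 440)
m - v(P, 40) = 440 - (-15 - 3*40) = 440 - (-15 - 120) = 440 - 1*(-135) = 440 + 135 = 575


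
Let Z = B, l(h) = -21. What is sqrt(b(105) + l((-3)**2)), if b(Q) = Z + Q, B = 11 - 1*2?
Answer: sqrt(93) ≈ 9.6436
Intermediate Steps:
B = 9 (B = 11 - 2 = 9)
Z = 9
b(Q) = 9 + Q
sqrt(b(105) + l((-3)**2)) = sqrt((9 + 105) - 21) = sqrt(114 - 21) = sqrt(93)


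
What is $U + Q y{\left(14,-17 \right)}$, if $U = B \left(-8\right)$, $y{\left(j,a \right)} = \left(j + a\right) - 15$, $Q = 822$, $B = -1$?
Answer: $-14788$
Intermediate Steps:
$y{\left(j,a \right)} = -15 + a + j$ ($y{\left(j,a \right)} = \left(a + j\right) - 15 = -15 + a + j$)
$U = 8$ ($U = \left(-1\right) \left(-8\right) = 8$)
$U + Q y{\left(14,-17 \right)} = 8 + 822 \left(-15 - 17 + 14\right) = 8 + 822 \left(-18\right) = 8 - 14796 = -14788$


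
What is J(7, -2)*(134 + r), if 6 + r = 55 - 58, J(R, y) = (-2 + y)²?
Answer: 2000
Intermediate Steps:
r = -9 (r = -6 + (55 - 58) = -6 - 3 = -9)
J(7, -2)*(134 + r) = (-2 - 2)²*(134 - 9) = (-4)²*125 = 16*125 = 2000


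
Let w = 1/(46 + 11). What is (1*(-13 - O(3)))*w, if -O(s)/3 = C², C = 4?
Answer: 35/57 ≈ 0.61403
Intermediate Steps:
O(s) = -48 (O(s) = -3*4² = -3*16 = -48)
w = 1/57 ≈ 0.017544
(1*(-13 - O(3)))*w = (1*(-13 - 1*(-48)))*(1/57) = (1*(-13 + 48))*(1/57) = (1*35)*(1/57) = 35*(1/57) = 35/57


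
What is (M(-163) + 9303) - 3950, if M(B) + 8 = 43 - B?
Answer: 5551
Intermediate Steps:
M(B) = 35 - B (M(B) = -8 + (43 - B) = 35 - B)
(M(-163) + 9303) - 3950 = ((35 - 1*(-163)) + 9303) - 3950 = ((35 + 163) + 9303) - 3950 = (198 + 9303) - 3950 = 9501 - 3950 = 5551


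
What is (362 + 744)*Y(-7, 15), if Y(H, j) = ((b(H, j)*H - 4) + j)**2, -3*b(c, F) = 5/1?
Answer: 5114144/9 ≈ 5.6824e+5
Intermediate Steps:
b(c, F) = -5/3 (b(c, F) = -5/(3*1) = -5/3)
Y(H, j) = (-4 + j - 5*H/3)**2 (Y(H, j) = ((-5*H/3 - 4) + j)**2 = ((-4 - 5*H/3) + j)**2 = (-4 + j - 5*H/3)**2)
(362 + 744)*Y(-7, 15) = (362 + 744)*((-12 - 5*(-7) + 3*15)**2/9) = 1106*((-12 + 35 + 45)**2/9) = 1106*((1/9)*68**2) = 1106*((1/9)*4624) = 1106*(4624/9) = 5114144/9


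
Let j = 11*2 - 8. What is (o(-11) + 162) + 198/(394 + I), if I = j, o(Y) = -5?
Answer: 10709/68 ≈ 157.49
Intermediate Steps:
j = 14 (j = 22 - 8 = 14)
I = 14
(o(-11) + 162) + 198/(394 + I) = (-5 + 162) + 198/(394 + 14) = 157 + 198/408 = 157 + 198*(1/408) = 157 + 33/68 = 10709/68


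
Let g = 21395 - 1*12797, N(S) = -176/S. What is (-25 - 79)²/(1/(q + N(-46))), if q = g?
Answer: 2139859072/23 ≈ 9.3037e+7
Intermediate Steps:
g = 8598 (g = 21395 - 12797 = 8598)
q = 8598
(-25 - 79)²/(1/(q + N(-46))) = (-25 - 79)²/(1/(8598 - 176/(-46))) = (-104)²/(1/(8598 - 176*(-1/46))) = 10816/(1/(8598 + 88/23)) = 10816/(1/(197842/23)) = 10816/(23/197842) = 10816*(197842/23) = 2139859072/23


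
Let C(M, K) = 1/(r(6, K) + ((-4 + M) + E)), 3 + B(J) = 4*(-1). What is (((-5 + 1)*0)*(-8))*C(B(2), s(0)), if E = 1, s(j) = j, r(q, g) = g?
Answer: 0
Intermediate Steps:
B(J) = -7 (B(J) = -3 + 4*(-1) = -3 - 4 = -7)
C(M, K) = 1/(-3 + K + M) (C(M, K) = 1/(K + ((-4 + M) + 1)) = 1/(K + (-3 + M)) = 1/(-3 + K + M))
(((-5 + 1)*0)*(-8))*C(B(2), s(0)) = (((-5 + 1)*0)*(-8))/(-3 + 0 - 7) = (-4*0*(-8))/(-10) = (0*(-8))*(-1/10) = 0*(-1/10) = 0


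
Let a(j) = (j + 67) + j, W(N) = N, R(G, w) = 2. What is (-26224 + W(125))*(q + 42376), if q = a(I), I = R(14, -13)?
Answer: -1107824253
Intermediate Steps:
I = 2
a(j) = 67 + 2*j (a(j) = (67 + j) + j = 67 + 2*j)
q = 71 (q = 67 + 2*2 = 67 + 4 = 71)
(-26224 + W(125))*(q + 42376) = (-26224 + 125)*(71 + 42376) = -26099*42447 = -1107824253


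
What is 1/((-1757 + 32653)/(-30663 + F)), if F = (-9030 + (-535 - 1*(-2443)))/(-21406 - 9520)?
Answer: -59267301/59718106 ≈ -0.99245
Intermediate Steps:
F = 3561/15463 (F = (-9030 + (-535 + 2443))/(-30926) = (-9030 + 1908)*(-1/30926) = -7122*(-1/30926) = 3561/15463 ≈ 0.23029)
1/((-1757 + 32653)/(-30663 + F)) = 1/((-1757 + 32653)/(-30663 + 3561/15463)) = 1/(30896/(-474138408/15463)) = 1/(30896*(-15463/474138408)) = 1/(-59718106/59267301) = -59267301/59718106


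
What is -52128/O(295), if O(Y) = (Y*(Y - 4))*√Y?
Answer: -17376*√295/8441425 ≈ -0.035355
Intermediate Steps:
O(Y) = Y^(3/2)*(-4 + Y) (O(Y) = (Y*(-4 + Y))*√Y = Y^(3/2)*(-4 + Y))
-52128/O(295) = -52128*√295/(87025*(-4 + 295)) = -52128*√295/25324275 = -17376*√295/8441425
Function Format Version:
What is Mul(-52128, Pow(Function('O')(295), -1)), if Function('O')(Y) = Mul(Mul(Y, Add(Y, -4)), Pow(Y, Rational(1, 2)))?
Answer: Mul(Rational(-17376, 8441425), Pow(295, Rational(1, 2))) ≈ -0.035355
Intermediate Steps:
Function('O')(Y) = Mul(Pow(Y, Rational(3, 2)), Add(-4, Y)) (Function('O')(Y) = Mul(Mul(Y, Add(-4, Y)), Pow(Y, Rational(1, 2))) = Mul(Pow(Y, Rational(3, 2)), Add(-4, Y)))
Mul(-52128, Pow(Function('O')(295), -1)) = Mul(-52128, Pow(Mul(Pow(295, Rational(3, 2)), Add(-4, 295)), -1)) = Mul(-52128, Pow(Mul(Mul(295, Pow(295, Rational(1, 2))), 291), -1)) = Mul(-52128, Pow(Mul(85845, Pow(295, Rational(1, 2))), -1)) = Mul(-52128, Mul(Rational(1, 25324275), Pow(295, Rational(1, 2)))) = Mul(Rational(-17376, 8441425), Pow(295, Rational(1, 2)))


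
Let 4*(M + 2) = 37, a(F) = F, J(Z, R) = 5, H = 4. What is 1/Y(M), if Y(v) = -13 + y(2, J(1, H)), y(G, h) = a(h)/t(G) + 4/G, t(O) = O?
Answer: -2/17 ≈ -0.11765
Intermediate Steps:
M = 29/4 (M = -2 + (1/4)*37 = -2 + 37/4 = 29/4 ≈ 7.2500)
y(G, h) = 4/G + h/G (y(G, h) = h/G + 4/G = 4/G + h/G)
Y(v) = -17/2 (Y(v) = -13 + (4 + 5)/2 = -13 + (1/2)*9 = -13 + 9/2 = -17/2)
1/Y(M) = 1/(-17/2) = -2/17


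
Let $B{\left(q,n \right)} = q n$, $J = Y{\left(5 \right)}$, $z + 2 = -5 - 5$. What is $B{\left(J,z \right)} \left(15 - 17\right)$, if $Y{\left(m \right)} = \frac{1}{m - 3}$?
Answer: $12$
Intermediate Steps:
$Y{\left(m \right)} = \frac{1}{-3 + m}$
$z = -12$ ($z = -2 - 10 = -12$)
$J = \frac{1}{2}$ ($J = \frac{1}{-3 + 5} = \frac{1}{2} \approx 0.5$)
$B{\left(q,n \right)} = n q$
$B{\left(J,z \right)} \left(15 - 17\right) = \left(-12\right) \frac{1}{2} \left(15 - 17\right) = \left(-6\right) \left(-2\right) = 12$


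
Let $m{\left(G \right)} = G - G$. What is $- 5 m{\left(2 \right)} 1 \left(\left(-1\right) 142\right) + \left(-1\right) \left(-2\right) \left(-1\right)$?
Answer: $-2$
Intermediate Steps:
$m{\left(G \right)} = 0$
$- 5 m{\left(2 \right)} 1 \left(\left(-1\right) 142\right) + \left(-1\right) \left(-2\right) \left(-1\right) = \left(-5\right) 0 \cdot 1 \left(\left(-1\right) 142\right) + \left(-1\right) \left(-2\right) \left(-1\right) = 0 \cdot 1 \left(-142\right) + 2 \left(-1\right) = 0 \left(-142\right) - 2 = 0 - 2 = -2$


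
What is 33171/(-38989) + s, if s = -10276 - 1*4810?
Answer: -588221225/38989 ≈ -15087.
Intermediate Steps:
s = -15086 (s = -10276 - 4810 = -15086)
33171/(-38989) + s = 33171/(-38989) - 15086 = 33171*(-1/38989) - 15086 = -33171/38989 - 15086 = -588221225/38989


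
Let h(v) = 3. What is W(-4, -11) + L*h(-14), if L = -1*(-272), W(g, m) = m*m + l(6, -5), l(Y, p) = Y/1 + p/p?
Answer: 944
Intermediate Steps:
l(Y, p) = 1 + Y (l(Y, p) = Y*1 + 1 = Y + 1 = 1 + Y)
W(g, m) = 7 + m² (W(g, m) = m*m + (1 + 6) = m² + 7 = 7 + m²)
L = 272
W(-4, -11) + L*h(-14) = (7 + (-11)²) + 272*3 = (7 + 121) + 816 = 128 + 816 = 944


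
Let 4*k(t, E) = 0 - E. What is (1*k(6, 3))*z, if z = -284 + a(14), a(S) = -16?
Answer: 225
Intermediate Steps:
k(t, E) = -E/4 (k(t, E) = (0 - E)/4 = (-E)/4 = -E/4)
z = -300 (z = -284 - 16 = -300)
(1*k(6, 3))*z = (1*(-¼*3))*(-300) = (1*(-¾))*(-300) = -¾*(-300) = 225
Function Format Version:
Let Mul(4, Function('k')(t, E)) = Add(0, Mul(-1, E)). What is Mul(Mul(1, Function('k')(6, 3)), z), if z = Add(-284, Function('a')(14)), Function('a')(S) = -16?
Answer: 225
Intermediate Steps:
Function('k')(t, E) = Mul(Rational(-1, 4), E) (Function('k')(t, E) = Mul(Rational(1, 4), Add(0, Mul(-1, E))) = Mul(Rational(1, 4), Mul(-1, E)) = Mul(Rational(-1, 4), E))
z = -300 (z = Add(-284, -16) = -300)
Mul(Mul(1, Function('k')(6, 3)), z) = Mul(Mul(1, Mul(Rational(-1, 4), 3)), -300) = Mul(Mul(1, Rational(-3, 4)), -300) = Mul(Rational(-3, 4), -300) = 225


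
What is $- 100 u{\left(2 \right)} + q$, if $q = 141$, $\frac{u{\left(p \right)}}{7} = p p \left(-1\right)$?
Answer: $2941$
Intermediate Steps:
$u{\left(p \right)} = - 7 p^{2}$ ($u{\left(p \right)} = 7 p p \left(-1\right) = 7 p^{2} \left(-1\right) = 7 \left(- p^{2}\right) = - 7 p^{2}$)
$- 100 u{\left(2 \right)} + q = - 100 \left(- 7 \cdot 2^{2}\right) + 141 = - 100 \left(\left(-7\right) 4\right) + 141 = \left(-100\right) \left(-28\right) + 141 = 2800 + 141 = 2941$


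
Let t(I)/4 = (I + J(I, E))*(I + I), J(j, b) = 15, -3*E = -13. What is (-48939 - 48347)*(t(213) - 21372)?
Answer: -35717582040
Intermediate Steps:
E = 13/3 (E = -⅓*(-13) = 13/3 ≈ 4.3333)
t(I) = 8*I*(15 + I) (t(I) = 4*((I + 15)*(I + I)) = 4*((15 + I)*(2*I)) = 4*(2*I*(15 + I)) = 8*I*(15 + I))
(-48939 - 48347)*(t(213) - 21372) = (-48939 - 48347)*(8*213*(15 + 213) - 21372) = -97286*(8*213*228 - 21372) = -97286*(388512 - 21372) = -97286*367140 = -35717582040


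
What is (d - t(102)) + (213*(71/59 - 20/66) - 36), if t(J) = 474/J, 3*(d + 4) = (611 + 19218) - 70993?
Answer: -559622572/33099 ≈ -16908.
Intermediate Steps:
d = -51176/3 (d = -4 + ((611 + 19218) - 70993)/3 = -4 + (19829 - 70993)/3 = -4 + (1/3)*(-51164) = -4 - 51164/3 = -51176/3 ≈ -17059.)
(d - t(102)) + (213*(71/59 - 20/66) - 36) = (-51176/3 - 474/102) + (213*(71/59 - 20/66) - 36) = (-51176/3 - 474/102) + (213*(71*(1/59) - 20*1/66) - 36) = (-51176/3 - 1*79/17) + (213*(71/59 - 10/33) - 36) = (-51176/3 - 79/17) + (213*(1753/1947) - 36) = -870229/51 + (124463/649 - 36) = -870229/51 + 101099/649 = -559622572/33099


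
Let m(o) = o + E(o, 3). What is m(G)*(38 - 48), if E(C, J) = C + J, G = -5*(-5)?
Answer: -530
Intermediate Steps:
G = 25
m(o) = 3 + 2*o (m(o) = o + (o + 3) = o + (3 + o) = 3 + 2*o)
m(G)*(38 - 48) = (3 + 2*25)*(38 - 48) = (3 + 50)*(-10) = 53*(-10) = -530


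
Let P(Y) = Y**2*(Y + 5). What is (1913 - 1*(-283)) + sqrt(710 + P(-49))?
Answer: 2196 + I*sqrt(104934) ≈ 2196.0 + 323.94*I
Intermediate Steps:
P(Y) = Y**2*(5 + Y)
(1913 - 1*(-283)) + sqrt(710 + P(-49)) = (1913 - 1*(-283)) + sqrt(710 + (-49)**2*(5 - 49)) = (1913 + 283) + sqrt(710 + 2401*(-44)) = 2196 + sqrt(710 - 105644) = 2196 + sqrt(-104934) = 2196 + I*sqrt(104934)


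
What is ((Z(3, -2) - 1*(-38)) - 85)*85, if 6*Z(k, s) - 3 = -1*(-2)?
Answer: -23545/6 ≈ -3924.2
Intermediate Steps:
Z(k, s) = ⅚ (Z(k, s) = ½ + (-1*(-2))/6 = ½ + (⅙)*2 = ½ + ⅓ = ⅚)
((Z(3, -2) - 1*(-38)) - 85)*85 = ((⅚ - 1*(-38)) - 85)*85 = ((⅚ + 38) - 85)*85 = (233/6 - 85)*85 = -277/6*85 = -23545/6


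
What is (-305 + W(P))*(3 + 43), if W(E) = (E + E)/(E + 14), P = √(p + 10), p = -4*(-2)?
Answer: -1249498/89 + 1932*√2/89 ≈ -14009.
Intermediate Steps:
p = 8
P = 3*√2 (P = √(8 + 10) = √18 = 3*√2 ≈ 4.2426)
W(E) = 2*E/(14 + E) (W(E) = (2*E)/(14 + E) = 2*E/(14 + E))
(-305 + W(P))*(3 + 43) = (-305 + 2*(3*√2)/(14 + 3*√2))*(3 + 43) = (-305 + 6*√2/(14 + 3*√2))*46 = -14030 + 276*√2/(14 + 3*√2)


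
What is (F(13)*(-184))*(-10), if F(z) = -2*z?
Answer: -47840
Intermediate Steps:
(F(13)*(-184))*(-10) = (-2*13*(-184))*(-10) = -26*(-184)*(-10) = 4784*(-10) = -47840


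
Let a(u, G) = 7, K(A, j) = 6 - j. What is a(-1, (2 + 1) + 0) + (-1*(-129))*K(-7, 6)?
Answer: 7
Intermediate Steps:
a(-1, (2 + 1) + 0) + (-1*(-129))*K(-7, 6) = 7 + (-1*(-129))*(6 - 1*6) = 7 + 129*(6 - 6) = 7 + 129*0 = 7 + 0 = 7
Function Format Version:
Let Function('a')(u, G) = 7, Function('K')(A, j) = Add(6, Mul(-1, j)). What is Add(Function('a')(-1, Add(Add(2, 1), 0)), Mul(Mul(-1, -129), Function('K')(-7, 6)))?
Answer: 7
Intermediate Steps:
Add(Function('a')(-1, Add(Add(2, 1), 0)), Mul(Mul(-1, -129), Function('K')(-7, 6))) = Add(7, Mul(Mul(-1, -129), Add(6, Mul(-1, 6)))) = Add(7, Mul(129, Add(6, -6))) = Add(7, Mul(129, 0)) = Add(7, 0) = 7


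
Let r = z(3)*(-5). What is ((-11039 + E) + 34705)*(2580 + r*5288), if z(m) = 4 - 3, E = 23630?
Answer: -1128482560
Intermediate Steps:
z(m) = 1
r = -5 (r = 1*(-5) = -5)
((-11039 + E) + 34705)*(2580 + r*5288) = ((-11039 + 23630) + 34705)*(2580 - 5*5288) = (12591 + 34705)*(2580 - 26440) = 47296*(-23860) = -1128482560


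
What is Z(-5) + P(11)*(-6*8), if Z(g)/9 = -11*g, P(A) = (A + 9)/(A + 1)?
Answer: 415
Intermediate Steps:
P(A) = (9 + A)/(1 + A)
Z(g) = -99*g (Z(g) = 9*(-11*g) = -99*g)
Z(-5) + P(11)*(-6*8) = -99*(-5) + ((9 + 11)/(1 + 11))*(-6*8) = 495 + (20/12)*(-48) = 495 + ((1/12)*20)*(-48) = 495 + (5/3)*(-48) = 495 - 80 = 415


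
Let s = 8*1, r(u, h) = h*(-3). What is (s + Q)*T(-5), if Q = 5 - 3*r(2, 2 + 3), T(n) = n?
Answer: -290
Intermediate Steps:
r(u, h) = -3*h
s = 8
Q = 50 (Q = 5 - (-9)*(2 + 3) = 5 - (-9)*5 = 5 - 3*(-15) = 5 + 45 = 50)
(s + Q)*T(-5) = (8 + 50)*(-5) = 58*(-5) = -290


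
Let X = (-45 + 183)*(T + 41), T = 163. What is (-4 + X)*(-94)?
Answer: -2645912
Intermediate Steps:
X = 28152 (X = (-45 + 183)*(163 + 41) = 138*204 = 28152)
(-4 + X)*(-94) = (-4 + 28152)*(-94) = 28148*(-94) = -2645912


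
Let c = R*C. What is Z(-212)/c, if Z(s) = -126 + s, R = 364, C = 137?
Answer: -13/1918 ≈ -0.0067779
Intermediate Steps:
c = 49868 (c = 364*137 = 49868)
Z(-212)/c = (-126 - 212)/49868 = -338*1/49868 = -13/1918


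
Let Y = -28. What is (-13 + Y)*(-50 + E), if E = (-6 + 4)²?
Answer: 1886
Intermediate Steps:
E = 4 (E = (-2)² = 4)
(-13 + Y)*(-50 + E) = (-13 - 28)*(-50 + 4) = -41*(-46) = 1886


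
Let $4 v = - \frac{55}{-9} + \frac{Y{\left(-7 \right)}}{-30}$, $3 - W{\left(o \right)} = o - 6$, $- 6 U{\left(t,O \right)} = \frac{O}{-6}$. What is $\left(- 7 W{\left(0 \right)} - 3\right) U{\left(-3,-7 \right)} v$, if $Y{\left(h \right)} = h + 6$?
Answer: $\frac{42581}{2160} \approx 19.713$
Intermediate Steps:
$U{\left(t,O \right)} = \frac{O}{36}$ ($U{\left(t,O \right)} = - \frac{O \frac{1}{-6}}{6} = - \frac{O \left(- \frac{1}{6}\right)}{6} = - \frac{\left(- \frac{1}{6}\right) O}{6} = \frac{O}{36}$)
$Y{\left(h \right)} = 6 + h$
$W{\left(o \right)} = 9 - o$ ($W{\left(o \right)} = 3 - \left(o - 6\right) = 3 - \left(-6 + o\right) = 9 - o$)
$v = \frac{553}{360}$ ($v = \frac{- \frac{55}{-9} + \frac{6 - 7}{-30}}{4} = \frac{\left(-55\right) \left(- \frac{1}{9}\right) - - \frac{1}{30}}{4} = \frac{\frac{55}{9} + \frac{1}{30}}{4} = \frac{1}{4} \cdot \frac{553}{90} = \frac{553}{360} \approx 1.5361$)
$\left(- 7 W{\left(0 \right)} - 3\right) U{\left(-3,-7 \right)} v = \left(- 7 \left(9 - 0\right) - 3\right) \frac{1}{36} \left(-7\right) \frac{553}{360} = \left(- 7 \left(9 + 0\right) - 3\right) \left(- \frac{7}{36}\right) \frac{553}{360} = \left(\left(-7\right) 9 - 3\right) \left(- \frac{7}{36}\right) \frac{553}{360} = \left(-63 - 3\right) \left(- \frac{7}{36}\right) \frac{553}{360} = \left(-66\right) \left(- \frac{7}{36}\right) \frac{553}{360} = \frac{77}{6} \cdot \frac{553}{360} = \frac{42581}{2160}$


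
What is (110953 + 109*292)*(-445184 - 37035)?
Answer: -68851711039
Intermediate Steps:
(110953 + 109*292)*(-445184 - 37035) = (110953 + 31828)*(-482219) = 142781*(-482219) = -68851711039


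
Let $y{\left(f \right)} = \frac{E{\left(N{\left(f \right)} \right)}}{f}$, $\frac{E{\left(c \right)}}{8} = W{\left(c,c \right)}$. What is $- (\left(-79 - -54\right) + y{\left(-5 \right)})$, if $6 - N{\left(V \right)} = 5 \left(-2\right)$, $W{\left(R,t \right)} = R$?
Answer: $\frac{253}{5} \approx 50.6$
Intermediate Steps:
$N{\left(V \right)} = 16$ ($N{\left(V \right)} = 6 - 5 \left(-2\right) = 6 - -10 = 6 + 10 = 16$)
$E{\left(c \right)} = 8 c$
$y{\left(f \right)} = \frac{128}{f}$ ($y{\left(f \right)} = \frac{8 \cdot 16}{f} = \frac{128}{f}$)
$- (\left(-79 - -54\right) + y{\left(-5 \right)}) = - (\left(-79 - -54\right) + \frac{128}{-5}) = - (\left(-79 + 54\right) + 128 \left(- \frac{1}{5}\right)) = - (-25 - \frac{128}{5}) = \left(-1\right) \left(- \frac{253}{5}\right) = \frac{253}{5}$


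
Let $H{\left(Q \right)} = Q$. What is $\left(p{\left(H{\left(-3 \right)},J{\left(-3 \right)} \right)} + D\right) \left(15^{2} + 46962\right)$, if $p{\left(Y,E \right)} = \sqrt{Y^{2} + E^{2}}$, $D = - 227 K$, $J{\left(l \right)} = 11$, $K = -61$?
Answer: $653398389 + 47187 \sqrt{130} \approx 6.5394 \cdot 10^{8}$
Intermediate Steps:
$D = 13847$ ($D = \left(-227\right) \left(-61\right) = 13847$)
$p{\left(Y,E \right)} = \sqrt{E^{2} + Y^{2}}$
$\left(p{\left(H{\left(-3 \right)},J{\left(-3 \right)} \right)} + D\right) \left(15^{2} + 46962\right) = \left(\sqrt{11^{2} + \left(-3\right)^{2}} + 13847\right) \left(15^{2} + 46962\right) = \left(\sqrt{121 + 9} + 13847\right) \left(225 + 46962\right) = \left(\sqrt{130} + 13847\right) 47187 = \left(13847 + \sqrt{130}\right) 47187 = 653398389 + 47187 \sqrt{130}$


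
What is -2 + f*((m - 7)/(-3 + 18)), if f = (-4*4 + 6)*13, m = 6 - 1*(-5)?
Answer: -110/3 ≈ -36.667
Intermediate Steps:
m = 11 (m = 6 + 5 = 11)
f = -130 (f = (-16 + 6)*13 = -10*13 = -130)
-2 + f*((m - 7)/(-3 + 18)) = -2 - 130*(11 - 7)/(-3 + 18) = -2 - 520/15 = -2 - 130*4/15 = -2 - 104/3 = -110/3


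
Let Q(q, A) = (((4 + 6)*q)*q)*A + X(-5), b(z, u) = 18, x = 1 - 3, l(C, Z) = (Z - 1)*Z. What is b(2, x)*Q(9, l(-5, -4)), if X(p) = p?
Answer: 291510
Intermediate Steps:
l(C, Z) = Z*(-1 + Z) (l(C, Z) = (-1 + Z)*Z = Z*(-1 + Z))
x = -2
Q(q, A) = -5 + 10*A*q**2 (Q(q, A) = (((4 + 6)*q)*q)*A - 5 = ((10*q)*q)*A - 5 = (10*q**2)*A - 5 = 10*A*q**2 - 5 = -5 + 10*A*q**2)
b(2, x)*Q(9, l(-5, -4)) = 18*(-5 + 10*(-4*(-1 - 4))*9**2) = 18*(-5 + 10*(-4*(-5))*81) = 18*(-5 + 10*20*81) = 18*(-5 + 16200) = 18*16195 = 291510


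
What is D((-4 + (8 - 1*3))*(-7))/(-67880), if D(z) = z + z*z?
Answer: -21/33940 ≈ -0.00061874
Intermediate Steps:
D(z) = z + z**2
D((-4 + (8 - 1*3))*(-7))/(-67880) = (((-4 + (8 - 1*3))*(-7))*(1 + (-4 + (8 - 1*3))*(-7)))/(-67880) = (((-4 + (8 - 3))*(-7))*(1 + (-4 + (8 - 3))*(-7)))*(-1/67880) = (((-4 + 5)*(-7))*(1 + (-4 + 5)*(-7)))*(-1/67880) = ((1*(-7))*(1 + 1*(-7)))*(-1/67880) = -7*(1 - 7)*(-1/67880) = -7*(-6)*(-1/67880) = 42*(-1/67880) = -21/33940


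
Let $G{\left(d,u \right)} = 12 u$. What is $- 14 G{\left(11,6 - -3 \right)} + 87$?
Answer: $-1425$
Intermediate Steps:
$- 14 G{\left(11,6 - -3 \right)} + 87 = - 14 \cdot 12 \left(6 - -3\right) + 87 = - 14 \cdot 12 \left(6 + 3\right) + 87 = - 14 \cdot 12 \cdot 9 + 87 = \left(-14\right) 108 + 87 = -1512 + 87 = -1425$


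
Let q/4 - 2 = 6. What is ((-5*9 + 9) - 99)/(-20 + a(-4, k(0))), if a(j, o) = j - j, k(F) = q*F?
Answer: 27/4 ≈ 6.7500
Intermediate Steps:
q = 32 (q = 8 + 4*6 = 8 + 24 = 32)
k(F) = 32*F
a(j, o) = 0
((-5*9 + 9) - 99)/(-20 + a(-4, k(0))) = ((-5*9 + 9) - 99)/(-20 + 0) = ((-45 + 9) - 99)/(-20) = (-36 - 99)*(-1/20) = -135*(-1/20) = 27/4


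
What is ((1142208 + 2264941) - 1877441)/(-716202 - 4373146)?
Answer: -382427/1272337 ≈ -0.30057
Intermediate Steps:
((1142208 + 2264941) - 1877441)/(-716202 - 4373146) = (3407149 - 1877441)/(-5089348) = 1529708*(-1/5089348) = -382427/1272337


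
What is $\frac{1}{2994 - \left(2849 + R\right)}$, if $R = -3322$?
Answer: $\frac{1}{3467} \approx 0.00028843$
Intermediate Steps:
$\frac{1}{2994 - \left(2849 + R\right)} = \frac{1}{2994 - -473} = \frac{1}{2994 + \left(-2849 + 3322\right)} = \frac{1}{2994 + 473} = \frac{1}{3467}$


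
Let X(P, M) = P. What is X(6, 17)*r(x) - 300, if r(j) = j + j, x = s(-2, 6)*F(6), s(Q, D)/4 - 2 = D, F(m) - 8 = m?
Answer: 5076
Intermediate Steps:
F(m) = 8 + m
s(Q, D) = 8 + 4*D
x = 448 (x = (8 + 4*6)*(8 + 6) = (8 + 24)*14 = 32*14 = 448)
r(j) = 2*j
X(6, 17)*r(x) - 300 = 6*(2*448) - 300 = 6*896 - 300 = 5376 - 300 = 5076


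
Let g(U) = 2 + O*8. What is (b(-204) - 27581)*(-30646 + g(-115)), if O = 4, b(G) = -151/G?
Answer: 14352877523/17 ≈ 8.4429e+8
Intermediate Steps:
g(U) = 34 (g(U) = 2 + 4*8 = 2 + 32 = 34)
(b(-204) - 27581)*(-30646 + g(-115)) = (-151/(-204) - 27581)*(-30646 + 34) = (-151*(-1/204) - 27581)*(-30612) = (151/204 - 27581)*(-30612) = -5626373/204*(-30612) = 14352877523/17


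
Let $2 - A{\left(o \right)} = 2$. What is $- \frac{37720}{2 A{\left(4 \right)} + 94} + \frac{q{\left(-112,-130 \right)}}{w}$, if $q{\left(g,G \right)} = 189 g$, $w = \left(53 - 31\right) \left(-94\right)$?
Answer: $- \frac{202168}{517} \approx -391.04$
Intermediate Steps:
$w = -2068$ ($w = 22 \left(-94\right) = -2068$)
$A{\left(o \right)} = 0$ ($A{\left(o \right)} = 2 - 2 = 0$)
$- \frac{37720}{2 A{\left(4 \right)} + 94} + \frac{q{\left(-112,-130 \right)}}{w} = - \frac{37720}{2 \cdot 0 + 94} + \frac{189 \left(-112\right)}{-2068} = - \frac{37720}{0 + 94} - - \frac{5292}{517} = - \frac{37720}{94} + \frac{5292}{517} = \left(-37720\right) \frac{1}{94} + \frac{5292}{517} = - \frac{18860}{47} + \frac{5292}{517} = - \frac{202168}{517}$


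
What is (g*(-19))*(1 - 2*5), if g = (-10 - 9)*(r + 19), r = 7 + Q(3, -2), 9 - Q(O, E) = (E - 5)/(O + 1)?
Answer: -477603/4 ≈ -1.1940e+5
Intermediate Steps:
Q(O, E) = 9 - (-5 + E)/(1 + O) (Q(O, E) = 9 - (E - 5)/(O + 1) = 9 - (-5 + E)/(1 + O))
r = 71/4 (r = 7 + (14 - 1*(-2) + 9*3)/(1 + 3) = 7 + (14 + 2 + 27)/4 = 7 + (1/4)*43 = 7 + 43/4 = 71/4 ≈ 17.750)
g = -2793/4 (g = (-10 - 9)*(71/4 + 19) = -19*147/4 = -2793/4 ≈ -698.25)
(g*(-19))*(1 - 2*5) = (-2793/4*(-19))*(1 - 2*5) = 53067*(1 - 10)/4 = (53067/4)*(-9) = -477603/4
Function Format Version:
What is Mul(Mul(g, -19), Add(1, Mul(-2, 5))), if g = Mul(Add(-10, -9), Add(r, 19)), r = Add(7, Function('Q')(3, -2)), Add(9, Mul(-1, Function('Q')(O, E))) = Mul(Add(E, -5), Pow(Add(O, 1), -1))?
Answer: Rational(-477603, 4) ≈ -1.1940e+5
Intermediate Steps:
Function('Q')(O, E) = Add(9, Mul(-1, Pow(Add(1, O), -1), Add(-5, E))) (Function('Q')(O, E) = Add(9, Mul(-1, Mul(Add(E, -5), Pow(Add(O, 1), -1)))) = Add(9, Mul(-1, Mul(Add(-5, E), Pow(Add(1, O), -1)))) = Add(9, Mul(-1, Mul(Pow(Add(1, O), -1), Add(-5, E)))) = Add(9, Mul(-1, Pow(Add(1, O), -1), Add(-5, E))))
r = Rational(71, 4) (r = Add(7, Mul(Pow(Add(1, 3), -1), Add(14, Mul(-1, -2), Mul(9, 3)))) = Add(7, Mul(Pow(4, -1), Add(14, 2, 27))) = Add(7, Mul(Rational(1, 4), 43)) = Add(7, Rational(43, 4)) = Rational(71, 4) ≈ 17.750)
g = Rational(-2793, 4) (g = Mul(Add(-10, -9), Add(Rational(71, 4), 19)) = Mul(-19, Rational(147, 4)) = Rational(-2793, 4) ≈ -698.25)
Mul(Mul(g, -19), Add(1, Mul(-2, 5))) = Mul(Mul(Rational(-2793, 4), -19), Add(1, Mul(-2, 5))) = Mul(Rational(53067, 4), Add(1, -10)) = Mul(Rational(53067, 4), -9) = Rational(-477603, 4)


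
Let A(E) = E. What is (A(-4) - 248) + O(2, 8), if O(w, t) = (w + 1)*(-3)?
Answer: -261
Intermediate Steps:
O(w, t) = -3 - 3*w (O(w, t) = (1 + w)*(-3) = -3 - 3*w)
(A(-4) - 248) + O(2, 8) = (-4 - 248) + (-3 - 3*2) = -252 + (-3 - 6) = -252 - 9 = -261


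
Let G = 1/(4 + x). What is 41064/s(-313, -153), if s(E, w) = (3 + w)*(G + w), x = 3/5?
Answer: 78706/43925 ≈ 1.7918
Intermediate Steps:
x = ⅗ (x = 3*(⅕) = ⅗ ≈ 0.60000)
G = 5/23 (G = 1/(4 + ⅗) = 1/(23/5) = 5/23 ≈ 0.21739)
s(E, w) = (3 + w)*(5/23 + w)
41064/s(-313, -153) = 41064/(15/23 + (-153)² + (74/23)*(-153)) = 41064/(15/23 + 23409 - 11322/23) = 41064/(527100/23) = 41064*(23/527100) = 78706/43925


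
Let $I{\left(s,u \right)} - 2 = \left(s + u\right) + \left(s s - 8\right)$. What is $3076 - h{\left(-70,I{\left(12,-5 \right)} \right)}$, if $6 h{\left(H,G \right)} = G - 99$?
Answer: $\frac{9205}{3} \approx 3068.3$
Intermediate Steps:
$I{\left(s,u \right)} = -6 + s + u + s^{2}$ ($I{\left(s,u \right)} = 2 + \left(\left(s + u\right) + \left(s s - 8\right)\right) = 2 + \left(\left(s + u\right) + \left(s^{2} - 8\right)\right) = 2 + \left(\left(s + u\right) + \left(-8 + s^{2}\right)\right) = 2 + \left(-8 + s + u + s^{2}\right) = -6 + s + u + s^{2}$)
$h{\left(H,G \right)} = - \frac{33}{2} + \frac{G}{6}$ ($h{\left(H,G \right)} = \frac{G - 99}{6} = \frac{-99 + G}{6} = - \frac{33}{2} + \frac{G}{6}$)
$3076 - h{\left(-70,I{\left(12,-5 \right)} \right)} = 3076 - \left(- \frac{33}{2} + \frac{-6 + 12 - 5 + 12^{2}}{6}\right) = 3076 - \left(- \frac{33}{2} + \frac{-6 + 12 - 5 + 144}{6}\right) = 3076 - \left(- \frac{33}{2} + \frac{1}{6} \cdot 145\right) = 3076 - \left(- \frac{33}{2} + \frac{145}{6}\right) = 3076 - \frac{23}{3} = \frac{9205}{3}$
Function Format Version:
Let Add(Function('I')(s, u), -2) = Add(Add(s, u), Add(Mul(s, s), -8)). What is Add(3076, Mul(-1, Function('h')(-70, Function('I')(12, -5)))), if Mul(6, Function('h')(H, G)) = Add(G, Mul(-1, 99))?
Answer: Rational(9205, 3) ≈ 3068.3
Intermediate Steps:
Function('I')(s, u) = Add(-6, s, u, Pow(s, 2)) (Function('I')(s, u) = Add(2, Add(Add(s, u), Add(Mul(s, s), -8))) = Add(2, Add(Add(s, u), Add(Pow(s, 2), -8))) = Add(2, Add(Add(s, u), Add(-8, Pow(s, 2)))) = Add(2, Add(-8, s, u, Pow(s, 2))) = Add(-6, s, u, Pow(s, 2)))
Function('h')(H, G) = Add(Rational(-33, 2), Mul(Rational(1, 6), G)) (Function('h')(H, G) = Mul(Rational(1, 6), Add(G, Mul(-1, 99))) = Mul(Rational(1, 6), Add(G, -99)) = Mul(Rational(1, 6), Add(-99, G)) = Add(Rational(-33, 2), Mul(Rational(1, 6), G)))
Add(3076, Mul(-1, Function('h')(-70, Function('I')(12, -5)))) = Add(3076, Mul(-1, Add(Rational(-33, 2), Mul(Rational(1, 6), Add(-6, 12, -5, Pow(12, 2)))))) = Add(3076, Mul(-1, Add(Rational(-33, 2), Mul(Rational(1, 6), Add(-6, 12, -5, 144))))) = Add(3076, Mul(-1, Add(Rational(-33, 2), Mul(Rational(1, 6), 145)))) = Add(3076, Mul(-1, Add(Rational(-33, 2), Rational(145, 6)))) = Add(3076, Mul(-1, Rational(23, 3))) = Add(3076, Rational(-23, 3)) = Rational(9205, 3)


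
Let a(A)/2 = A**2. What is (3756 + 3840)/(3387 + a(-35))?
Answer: 7596/5837 ≈ 1.3014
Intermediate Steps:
a(A) = 2*A**2
(3756 + 3840)/(3387 + a(-35)) = (3756 + 3840)/(3387 + 2*(-35)**2) = 7596/(3387 + 2*1225) = 7596/(3387 + 2450) = 7596/5837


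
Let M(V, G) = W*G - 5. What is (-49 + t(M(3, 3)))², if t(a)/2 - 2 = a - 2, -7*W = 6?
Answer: 201601/49 ≈ 4114.3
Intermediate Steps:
W = -6/7 (W = -⅐*6 = -6/7 ≈ -0.85714)
M(V, G) = -5 - 6*G/7 (M(V, G) = -6*G/7 - 5 = -5 - 6*G/7)
t(a) = 2*a (t(a) = 4 + 2*(a - 2) = 4 + 2*(-2 + a) = 4 + (-4 + 2*a) = 2*a)
(-49 + t(M(3, 3)))² = (-49 + 2*(-5 - 6/7*3))² = (-49 + 2*(-5 - 18/7))² = (-49 + 2*(-53/7))² = (-49 - 106/7)² = (-449/7)² = 201601/49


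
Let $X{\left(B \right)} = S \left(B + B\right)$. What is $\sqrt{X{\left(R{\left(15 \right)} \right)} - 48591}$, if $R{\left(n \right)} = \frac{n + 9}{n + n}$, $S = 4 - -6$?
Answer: $5 i \sqrt{1943} \approx 220.4 i$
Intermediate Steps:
$S = 10$ ($S = 4 + 6 = 10$)
$R{\left(n \right)} = \frac{9 + n}{2 n}$
$X{\left(B \right)} = 20 B$ ($X{\left(B \right)} = 10 \left(B + B\right) = 10 \cdot 2 B = 20 B$)
$\sqrt{X{\left(R{\left(15 \right)} \right)} - 48591} = \sqrt{20 \frac{9 + 15}{2 \cdot 15} - 48591} = \sqrt{20 \cdot \frac{1}{2} \cdot \frac{1}{15} \cdot 24 - 48591} = \sqrt{20 \cdot \frac{4}{5} - 48591} = \sqrt{16 - 48591} = \sqrt{-48575} = 5 i \sqrt{1943}$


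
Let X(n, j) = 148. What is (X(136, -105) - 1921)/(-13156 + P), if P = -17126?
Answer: 591/10094 ≈ 0.058550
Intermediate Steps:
(X(136, -105) - 1921)/(-13156 + P) = (148 - 1921)/(-13156 - 17126) = -1773/(-30282) = -1773*(-1/30282) = 591/10094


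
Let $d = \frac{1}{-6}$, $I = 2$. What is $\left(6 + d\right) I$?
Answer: $\frac{35}{3} \approx 11.667$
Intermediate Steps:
$d = - \frac{1}{6} \approx -0.16667$
$\left(6 + d\right) I = \left(6 - \frac{1}{6}\right) 2 = \frac{35}{6} \cdot 2 = \frac{35}{3}$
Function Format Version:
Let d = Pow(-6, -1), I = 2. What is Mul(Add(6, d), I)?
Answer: Rational(35, 3) ≈ 11.667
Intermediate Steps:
d = Rational(-1, 6) ≈ -0.16667
Mul(Add(6, d), I) = Mul(Add(6, Rational(-1, 6)), 2) = Mul(Rational(35, 6), 2) = Rational(35, 3)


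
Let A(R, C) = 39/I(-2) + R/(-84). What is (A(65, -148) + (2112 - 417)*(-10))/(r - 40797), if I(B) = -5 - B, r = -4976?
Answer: 1424957/3844932 ≈ 0.37061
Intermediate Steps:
A(R, C) = -13 - R/84 (A(R, C) = 39/(-5 - 1*(-2)) + R/(-84) = 39/(-5 + 2) + R*(-1/84) = 39/(-3) - R/84 = 39*(-1/3) - R/84 = -13 - R/84)
(A(65, -148) + (2112 - 417)*(-10))/(r - 40797) = ((-13 - 1/84*65) + (2112 - 417)*(-10))/(-4976 - 40797) = ((-13 - 65/84) + 1695*(-10))/(-45773) = (-1157/84 - 16950)*(-1/45773) = -1424957/84*(-1/45773) = 1424957/3844932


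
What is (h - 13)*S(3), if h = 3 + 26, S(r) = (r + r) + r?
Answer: 144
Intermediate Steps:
S(r) = 3*r (S(r) = 2*r + r = 3*r)
h = 29
(h - 13)*S(3) = (29 - 13)*(3*3) = 16*9 = 144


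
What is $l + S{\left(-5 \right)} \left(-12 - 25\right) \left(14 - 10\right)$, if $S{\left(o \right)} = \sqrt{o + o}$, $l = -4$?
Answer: $-4 - 148 i \sqrt{10} \approx -4.0 - 468.02 i$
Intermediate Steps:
$S{\left(o \right)} = \sqrt{2} \sqrt{o}$ ($S{\left(o \right)} = \sqrt{2 o} = \sqrt{2} \sqrt{o}$)
$l + S{\left(-5 \right)} \left(-12 - 25\right) \left(14 - 10\right) = -4 + \sqrt{2} \sqrt{-5} \left(-12 - 25\right) \left(14 - 10\right) = -4 + \sqrt{2} i \sqrt{5} \left(\left(-37\right) 4\right) = -4 + i \sqrt{10} \left(-148\right) = -4 - 148 i \sqrt{10}$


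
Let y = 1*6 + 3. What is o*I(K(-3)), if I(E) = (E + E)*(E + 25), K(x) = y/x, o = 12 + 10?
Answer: -2904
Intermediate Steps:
y = 9 (y = 6 + 3 = 9)
o = 22
K(x) = 9/x
I(E) = 2*E*(25 + E) (I(E) = (2*E)*(25 + E) = 2*E*(25 + E))
o*I(K(-3)) = 22*(2*(9/(-3))*(25 + 9/(-3))) = 22*(2*(9*(-⅓))*(25 + 9*(-⅓))) = 22*(2*(-3)*(25 - 3)) = 22*(2*(-3)*22) = 22*(-132) = -2904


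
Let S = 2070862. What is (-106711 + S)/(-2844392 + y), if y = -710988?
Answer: -1964151/3555380 ≈ -0.55244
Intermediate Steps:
(-106711 + S)/(-2844392 + y) = (-106711 + 2070862)/(-2844392 - 710988) = 1964151/(-3555380) = 1964151*(-1/3555380) = -1964151/3555380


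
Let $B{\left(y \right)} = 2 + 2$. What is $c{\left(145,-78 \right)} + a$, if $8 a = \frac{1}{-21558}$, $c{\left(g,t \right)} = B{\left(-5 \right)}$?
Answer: $\frac{689855}{172464} \approx 4.0$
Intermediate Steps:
$B{\left(y \right)} = 4$
$c{\left(g,t \right)} = 4$
$a = - \frac{1}{172464}$ ($a = \frac{1}{8 \left(-21558\right)} = \frac{1}{8} \left(- \frac{1}{21558}\right) = - \frac{1}{172464} \approx -5.7983 \cdot 10^{-6}$)
$c{\left(145,-78 \right)} + a = 4 - \frac{1}{172464} = \frac{689855}{172464}$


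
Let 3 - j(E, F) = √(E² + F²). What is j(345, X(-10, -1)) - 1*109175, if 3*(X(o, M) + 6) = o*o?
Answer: -109172 - √1077949/3 ≈ -1.0952e+5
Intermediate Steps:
X(o, M) = -6 + o²/3 (X(o, M) = -6 + (o*o)/3 = -6 + o²/3)
j(E, F) = 3 - √(E² + F²)
j(345, X(-10, -1)) - 1*109175 = (3 - √(345² + (-6 + (⅓)*(-10)²)²)) - 1*109175 = (3 - √(119025 + (-6 + (⅓)*100)²)) - 109175 = (3 - √(119025 + (-6 + 100/3)²)) - 109175 = (3 - √(119025 + (82/3)²)) - 109175 = (3 - √(119025 + 6724/9)) - 109175 = (3 - √(1077949/9)) - 109175 = (3 - √1077949/3) - 109175 = -109172 - √1077949/3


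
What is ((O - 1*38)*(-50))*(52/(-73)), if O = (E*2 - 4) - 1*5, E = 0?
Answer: -122200/73 ≈ -1674.0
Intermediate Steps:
O = -9 (O = (0*2 - 4) - 1*5 = (0 - 4) - 5 = -4 - 5 = -9)
((O - 1*38)*(-50))*(52/(-73)) = ((-9 - 1*38)*(-50))*(52/(-73)) = ((-9 - 38)*(-50))*(52*(-1/73)) = -47*(-50)*(-52/73) = 2350*(-52/73) = -122200/73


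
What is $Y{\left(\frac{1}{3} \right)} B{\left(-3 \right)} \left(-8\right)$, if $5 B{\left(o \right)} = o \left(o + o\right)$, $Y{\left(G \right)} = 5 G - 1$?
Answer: $- \frac{96}{5} \approx -19.2$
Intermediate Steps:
$Y{\left(G \right)} = -1 + 5 G$
$B{\left(o \right)} = \frac{2 o^{2}}{5}$ ($B{\left(o \right)} = \frac{o \left(o + o\right)}{5} = \frac{o 2 o}{5} = \frac{2 o^{2}}{5}$)
$Y{\left(\frac{1}{3} \right)} B{\left(-3 \right)} \left(-8\right) = \left(-1 + \frac{5}{3}\right) \frac{2 \left(-3\right)^{2}}{5} \left(-8\right) = \left(-1 + 5 \cdot \frac{1}{3}\right) \frac{2}{5} \cdot 9 \left(-8\right) = \left(-1 + \frac{5}{3}\right) \frac{18}{5} \left(-8\right) = \frac{2}{3} \cdot \frac{18}{5} \left(-8\right) = \frac{12}{5} \left(-8\right) = - \frac{96}{5}$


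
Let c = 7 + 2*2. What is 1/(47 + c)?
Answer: 1/58 ≈ 0.017241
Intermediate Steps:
c = 11 (c = 7 + 4 = 11)
1/(47 + c) = 1/(47 + 11) = 1/58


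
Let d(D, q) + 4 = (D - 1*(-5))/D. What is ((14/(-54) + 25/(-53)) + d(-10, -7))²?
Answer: 146627881/8191044 ≈ 17.901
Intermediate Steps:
d(D, q) = -4 + (5 + D)/D (d(D, q) = -4 + (D - 1*(-5))/D = -4 + (D + 5)/D = -4 + (5 + D)/D)
((14/(-54) + 25/(-53)) + d(-10, -7))² = ((14/(-54) + 25/(-53)) + (-3 + 5/(-10)))² = ((14*(-1/54) + 25*(-1/53)) + (-3 + 5*(-⅒)))² = ((-7/27 - 25/53) + (-3 - ½))² = (-1046/1431 - 7/2)² = (-12109/2862)² = 146627881/8191044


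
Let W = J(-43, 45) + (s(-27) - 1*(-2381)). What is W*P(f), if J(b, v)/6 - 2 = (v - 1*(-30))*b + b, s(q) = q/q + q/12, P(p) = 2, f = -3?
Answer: -68865/2 ≈ -34433.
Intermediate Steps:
s(q) = 1 + q/12 (s(q) = 1 + q*(1/12) = 1 + q/12)
J(b, v) = 12 + 6*b + 6*b*(30 + v) (J(b, v) = 12 + 6*((v - 1*(-30))*b + b) = 12 + 6*((v + 30)*b + b) = 12 + 6*((30 + v)*b + b) = 12 + 6*(b*(30 + v) + b) = 12 + 6*(b + b*(30 + v)) = 12 + (6*b + 6*b*(30 + v)) = 12 + 6*b + 6*b*(30 + v))
W = -68865/4 (W = (12 + 186*(-43) + 6*(-43)*45) + ((1 + (1/12)*(-27)) - 1*(-2381)) = (12 - 7998 - 11610) + ((1 - 9/4) + 2381) = -19596 + (-5/4 + 2381) = -19596 + 9519/4 = -68865/4 ≈ -17216.)
W*P(f) = -68865/4*2 = -68865/2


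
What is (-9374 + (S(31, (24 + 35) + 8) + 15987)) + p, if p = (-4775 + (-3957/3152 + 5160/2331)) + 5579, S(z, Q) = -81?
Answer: 17968973795/2449104 ≈ 7337.0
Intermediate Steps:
p = 1971426467/2449104 (p = (-4775 + (-3957*1/3152 + 5160*(1/2331))) + 5579 = (-4775 + (-3957/3152 + 1720/777)) + 5579 = (-4775 + 2346851/2449104) + 5579 = -11692124749/2449104 + 5579 = 1971426467/2449104 ≈ 804.96)
(-9374 + (S(31, (24 + 35) + 8) + 15987)) + p = (-9374 + (-81 + 15987)) + 1971426467/2449104 = (-9374 + 15906) + 1971426467/2449104 = 6532 + 1971426467/2449104 = 17968973795/2449104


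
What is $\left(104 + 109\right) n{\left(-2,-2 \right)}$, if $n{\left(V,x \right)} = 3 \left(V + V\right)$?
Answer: $-2556$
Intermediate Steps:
$n{\left(V,x \right)} = 6 V$ ($n{\left(V,x \right)} = 3 \cdot 2 V = 6 V$)
$\left(104 + 109\right) n{\left(-2,-2 \right)} = \left(104 + 109\right) 6 \left(-2\right) = 213 \left(-12\right) = -2556$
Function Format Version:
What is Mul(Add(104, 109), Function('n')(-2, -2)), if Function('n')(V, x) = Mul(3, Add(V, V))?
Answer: -2556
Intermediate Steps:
Function('n')(V, x) = Mul(6, V) (Function('n')(V, x) = Mul(3, Mul(2, V)) = Mul(6, V))
Mul(Add(104, 109), Function('n')(-2, -2)) = Mul(Add(104, 109), Mul(6, -2)) = Mul(213, -12) = -2556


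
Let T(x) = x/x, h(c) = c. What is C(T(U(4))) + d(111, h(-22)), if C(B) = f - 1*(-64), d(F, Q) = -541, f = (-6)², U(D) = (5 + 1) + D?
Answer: -441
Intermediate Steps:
U(D) = 6 + D
f = 36
T(x) = 1
C(B) = 100 (C(B) = 36 - 1*(-64) = 36 + 64 = 100)
C(T(U(4))) + d(111, h(-22)) = 100 - 541 = -441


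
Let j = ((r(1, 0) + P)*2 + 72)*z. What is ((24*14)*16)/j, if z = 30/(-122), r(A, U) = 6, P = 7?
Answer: -7808/35 ≈ -223.09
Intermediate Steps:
z = -15/61 (z = 30*(-1/122) = -15/61 ≈ -0.24590)
j = -1470/61 (j = ((6 + 7)*2 + 72)*(-15/61) = (13*2 + 72)*(-15/61) = (26 + 72)*(-15/61) = 98*(-15/61) = -1470/61 ≈ -24.098)
((24*14)*16)/j = ((24*14)*16)/(-1470/61) = (336*16)*(-61/1470) = 5376*(-61/1470) = -7808/35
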